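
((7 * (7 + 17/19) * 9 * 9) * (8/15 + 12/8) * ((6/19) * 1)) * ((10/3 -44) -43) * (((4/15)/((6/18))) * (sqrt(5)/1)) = -69450696 * sqrt(5)/361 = -430184.15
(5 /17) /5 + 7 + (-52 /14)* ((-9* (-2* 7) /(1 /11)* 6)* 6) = -3150456 /17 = -185320.94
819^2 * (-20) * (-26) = 348795720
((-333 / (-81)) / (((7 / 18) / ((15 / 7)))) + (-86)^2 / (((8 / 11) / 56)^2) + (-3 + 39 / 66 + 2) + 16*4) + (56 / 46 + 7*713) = 1087364733267 / 24794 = 43855962.46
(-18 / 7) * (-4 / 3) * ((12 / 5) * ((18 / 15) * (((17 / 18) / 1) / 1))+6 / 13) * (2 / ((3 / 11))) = 181984 / 2275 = 79.99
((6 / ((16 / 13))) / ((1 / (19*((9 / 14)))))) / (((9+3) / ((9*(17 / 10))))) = 340119 / 4480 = 75.92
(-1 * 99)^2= 9801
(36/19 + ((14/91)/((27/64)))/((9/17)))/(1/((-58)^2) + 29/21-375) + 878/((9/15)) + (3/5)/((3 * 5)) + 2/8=77288199500972969/52806321746100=1463.62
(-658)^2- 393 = 432571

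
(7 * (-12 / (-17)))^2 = 7056 / 289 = 24.42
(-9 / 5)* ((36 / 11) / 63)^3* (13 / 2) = -3744 / 2282665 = -0.00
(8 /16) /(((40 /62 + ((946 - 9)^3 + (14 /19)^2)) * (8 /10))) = 55955 /73650831794552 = 0.00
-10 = -10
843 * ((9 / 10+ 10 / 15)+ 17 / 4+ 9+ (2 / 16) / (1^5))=503833 / 40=12595.82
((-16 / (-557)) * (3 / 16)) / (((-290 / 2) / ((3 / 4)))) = -9 / 323060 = -0.00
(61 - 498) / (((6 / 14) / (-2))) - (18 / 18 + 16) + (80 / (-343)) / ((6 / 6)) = 2022.10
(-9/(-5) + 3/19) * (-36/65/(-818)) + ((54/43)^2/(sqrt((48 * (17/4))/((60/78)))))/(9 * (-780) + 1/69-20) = 3348/2525575-33534 * sqrt(6630)/198495214411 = 0.00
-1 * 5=-5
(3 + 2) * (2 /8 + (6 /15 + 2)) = 53 /4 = 13.25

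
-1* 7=-7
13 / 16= 0.81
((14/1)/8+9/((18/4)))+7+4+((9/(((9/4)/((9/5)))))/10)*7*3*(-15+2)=-18181/100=-181.81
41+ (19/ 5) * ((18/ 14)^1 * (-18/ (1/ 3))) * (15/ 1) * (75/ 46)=-1032224/ 161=-6411.33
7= 7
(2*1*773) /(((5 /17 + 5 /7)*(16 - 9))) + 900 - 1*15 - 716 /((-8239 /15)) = 546403999 /494340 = 1105.32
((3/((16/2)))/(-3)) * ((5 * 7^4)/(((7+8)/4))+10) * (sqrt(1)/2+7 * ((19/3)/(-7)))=168595/72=2341.60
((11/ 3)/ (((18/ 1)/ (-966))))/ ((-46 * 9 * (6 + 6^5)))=77/ 1260684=0.00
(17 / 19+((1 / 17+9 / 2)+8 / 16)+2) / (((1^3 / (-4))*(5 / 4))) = -41104 / 1615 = -25.45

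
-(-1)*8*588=4704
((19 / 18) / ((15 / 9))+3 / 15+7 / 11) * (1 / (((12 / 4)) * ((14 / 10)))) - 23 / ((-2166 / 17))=132703 / 250173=0.53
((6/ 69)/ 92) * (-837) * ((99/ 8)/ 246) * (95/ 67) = -2623995/ 46501216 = -0.06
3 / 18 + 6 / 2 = 19 / 6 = 3.17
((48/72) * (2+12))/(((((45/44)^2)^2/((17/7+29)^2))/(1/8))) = 3628156928/3444525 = 1053.31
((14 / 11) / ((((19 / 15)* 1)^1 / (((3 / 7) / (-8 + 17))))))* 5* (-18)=-900 / 209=-4.31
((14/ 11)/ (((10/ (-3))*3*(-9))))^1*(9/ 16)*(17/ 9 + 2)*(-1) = -49/ 1584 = -0.03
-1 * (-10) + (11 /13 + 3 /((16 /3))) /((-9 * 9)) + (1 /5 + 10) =1700183 /84240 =20.18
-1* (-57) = 57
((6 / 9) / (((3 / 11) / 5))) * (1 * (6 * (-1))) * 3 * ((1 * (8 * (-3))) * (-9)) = -47520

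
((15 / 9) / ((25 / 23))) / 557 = 0.00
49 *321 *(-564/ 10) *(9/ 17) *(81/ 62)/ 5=-1616768181/ 13175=-122714.85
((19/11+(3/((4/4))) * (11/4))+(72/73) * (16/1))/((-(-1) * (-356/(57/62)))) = -4715895/70895264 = -0.07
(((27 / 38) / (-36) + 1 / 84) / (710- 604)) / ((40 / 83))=-415 / 2706816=-0.00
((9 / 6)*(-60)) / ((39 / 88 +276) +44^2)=-1584 / 38939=-0.04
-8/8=-1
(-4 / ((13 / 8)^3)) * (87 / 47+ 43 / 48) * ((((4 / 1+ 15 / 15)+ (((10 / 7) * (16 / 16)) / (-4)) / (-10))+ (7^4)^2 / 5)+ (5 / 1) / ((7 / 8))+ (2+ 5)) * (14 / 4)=-16004809757776 / 1548885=-10333116.89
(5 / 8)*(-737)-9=-3757 / 8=-469.62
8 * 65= 520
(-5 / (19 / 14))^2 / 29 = 4900 / 10469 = 0.47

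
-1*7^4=-2401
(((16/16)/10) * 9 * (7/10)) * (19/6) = 2.00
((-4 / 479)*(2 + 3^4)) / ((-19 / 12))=3984 / 9101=0.44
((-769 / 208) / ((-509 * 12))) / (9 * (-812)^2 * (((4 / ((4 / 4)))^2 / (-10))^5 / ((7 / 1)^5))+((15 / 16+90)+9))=-824271875 / 4905535116447108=-0.00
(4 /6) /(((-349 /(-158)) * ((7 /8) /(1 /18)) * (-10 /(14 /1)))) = -1264 /47115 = -0.03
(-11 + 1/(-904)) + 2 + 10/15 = -8.33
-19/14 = -1.36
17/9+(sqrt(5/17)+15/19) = sqrt(85)/17+458/171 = 3.22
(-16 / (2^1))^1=-8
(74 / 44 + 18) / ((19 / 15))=15.54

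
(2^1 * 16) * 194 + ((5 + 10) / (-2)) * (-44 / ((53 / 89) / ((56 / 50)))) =1809592 / 265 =6828.65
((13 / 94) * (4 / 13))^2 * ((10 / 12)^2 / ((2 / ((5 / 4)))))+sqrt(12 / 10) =125 / 159048+sqrt(30) / 5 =1.10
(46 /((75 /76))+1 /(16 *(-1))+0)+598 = 773461 /1200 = 644.55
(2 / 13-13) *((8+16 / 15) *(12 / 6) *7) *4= -6522.42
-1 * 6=-6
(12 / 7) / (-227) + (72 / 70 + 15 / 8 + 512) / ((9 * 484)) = 30636391 / 276867360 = 0.11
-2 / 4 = -1 / 2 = -0.50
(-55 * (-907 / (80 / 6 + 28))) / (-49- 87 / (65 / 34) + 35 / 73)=-710112975 / 55324336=-12.84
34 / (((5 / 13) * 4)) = 221 / 10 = 22.10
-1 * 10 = -10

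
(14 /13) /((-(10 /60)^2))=-504 /13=-38.77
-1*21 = -21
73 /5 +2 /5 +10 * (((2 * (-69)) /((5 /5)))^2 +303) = 193485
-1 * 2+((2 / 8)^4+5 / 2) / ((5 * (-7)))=-18561 / 8960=-2.07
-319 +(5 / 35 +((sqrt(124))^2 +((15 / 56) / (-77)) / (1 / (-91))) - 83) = -170965 / 616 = -277.54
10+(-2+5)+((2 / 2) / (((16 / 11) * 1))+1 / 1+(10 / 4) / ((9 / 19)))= 2875 / 144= 19.97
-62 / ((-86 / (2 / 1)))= 62 / 43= 1.44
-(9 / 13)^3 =-729 / 2197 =-0.33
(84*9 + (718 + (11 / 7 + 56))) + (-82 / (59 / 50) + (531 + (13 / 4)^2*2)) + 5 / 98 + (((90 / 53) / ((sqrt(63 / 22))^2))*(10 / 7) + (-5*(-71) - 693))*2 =234641357 / 175112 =1339.95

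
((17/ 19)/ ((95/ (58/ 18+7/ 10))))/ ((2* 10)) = 6001/ 3249000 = 0.00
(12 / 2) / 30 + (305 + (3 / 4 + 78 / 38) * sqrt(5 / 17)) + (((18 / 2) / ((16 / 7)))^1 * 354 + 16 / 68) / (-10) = 213 * sqrt(85) / 1292 + 225473 / 1360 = 167.31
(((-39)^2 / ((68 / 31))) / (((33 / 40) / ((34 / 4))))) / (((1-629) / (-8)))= 157170 / 1727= 91.01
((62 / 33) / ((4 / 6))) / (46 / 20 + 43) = 310 / 4983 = 0.06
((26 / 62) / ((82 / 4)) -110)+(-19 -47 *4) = -402881 / 1271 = -316.98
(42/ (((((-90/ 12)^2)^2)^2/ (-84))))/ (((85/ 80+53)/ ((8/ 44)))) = -3211264/ 2709544921875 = -0.00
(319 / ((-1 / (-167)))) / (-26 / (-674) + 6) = 1632091 / 185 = 8822.11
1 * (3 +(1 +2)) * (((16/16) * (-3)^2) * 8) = 432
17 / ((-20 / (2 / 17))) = -1 / 10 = -0.10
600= 600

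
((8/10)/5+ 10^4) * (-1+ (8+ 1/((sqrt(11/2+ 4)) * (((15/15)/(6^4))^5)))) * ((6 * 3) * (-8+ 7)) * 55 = -180982738460601841876992 * sqrt(38)/95 - 346505544/5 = -11743710813286447520936.51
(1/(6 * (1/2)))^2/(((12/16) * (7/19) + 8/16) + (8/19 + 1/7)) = 532/6417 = 0.08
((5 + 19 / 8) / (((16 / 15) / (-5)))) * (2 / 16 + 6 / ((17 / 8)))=-1774425 / 17408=-101.93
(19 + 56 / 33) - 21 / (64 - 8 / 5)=69877 / 3432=20.36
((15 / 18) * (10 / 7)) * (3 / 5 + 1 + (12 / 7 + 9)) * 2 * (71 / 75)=61202 / 2205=27.76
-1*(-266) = 266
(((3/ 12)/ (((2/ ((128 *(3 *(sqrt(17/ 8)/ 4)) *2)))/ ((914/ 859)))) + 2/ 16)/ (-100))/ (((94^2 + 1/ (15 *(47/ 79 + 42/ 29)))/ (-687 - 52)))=10377777/ 99267524960 + 14227932267 *sqrt(34)/ 2664712623145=0.03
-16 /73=-0.22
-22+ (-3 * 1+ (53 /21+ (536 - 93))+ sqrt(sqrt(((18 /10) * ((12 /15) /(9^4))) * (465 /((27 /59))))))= 1829^(1 /4) * sqrt(2) * 5^(3 /4) /45+ 8831 /21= 421.21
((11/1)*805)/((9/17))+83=151282/9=16809.11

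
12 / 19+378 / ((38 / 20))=3792 / 19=199.58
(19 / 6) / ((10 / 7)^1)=133 / 60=2.22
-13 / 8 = -1.62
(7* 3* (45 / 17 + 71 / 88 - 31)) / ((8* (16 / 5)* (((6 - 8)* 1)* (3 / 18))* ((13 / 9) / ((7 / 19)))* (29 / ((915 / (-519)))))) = -8600922225 / 8182473728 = -1.05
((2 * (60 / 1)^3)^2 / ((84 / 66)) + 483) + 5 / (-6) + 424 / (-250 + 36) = 658969346157953 / 4494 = 146633143337.33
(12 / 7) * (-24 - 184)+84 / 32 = -19821 / 56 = -353.95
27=27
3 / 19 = 0.16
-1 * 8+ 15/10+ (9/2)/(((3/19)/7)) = 193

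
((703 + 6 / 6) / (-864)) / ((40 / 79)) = -869 / 540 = -1.61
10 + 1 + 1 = 12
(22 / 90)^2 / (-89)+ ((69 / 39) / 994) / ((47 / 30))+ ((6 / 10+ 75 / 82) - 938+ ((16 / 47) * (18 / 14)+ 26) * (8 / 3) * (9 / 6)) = -11331636821021 / 13640509350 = -830.73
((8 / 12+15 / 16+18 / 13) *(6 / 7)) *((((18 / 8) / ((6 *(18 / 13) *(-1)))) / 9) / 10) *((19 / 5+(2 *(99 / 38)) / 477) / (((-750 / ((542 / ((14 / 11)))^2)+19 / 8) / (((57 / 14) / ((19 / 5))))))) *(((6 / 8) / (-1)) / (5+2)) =9943837959 / 6990319387072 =0.00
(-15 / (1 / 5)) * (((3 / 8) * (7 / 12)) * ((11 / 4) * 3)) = -17325 / 128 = -135.35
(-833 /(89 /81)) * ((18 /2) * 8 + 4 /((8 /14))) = -5330367 /89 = -59891.76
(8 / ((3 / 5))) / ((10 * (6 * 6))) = 1 / 27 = 0.04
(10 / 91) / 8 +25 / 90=955 / 3276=0.29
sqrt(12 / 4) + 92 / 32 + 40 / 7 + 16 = sqrt(3) + 1377 / 56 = 26.32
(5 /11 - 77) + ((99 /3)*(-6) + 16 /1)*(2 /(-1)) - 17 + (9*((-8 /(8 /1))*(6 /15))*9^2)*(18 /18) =-1163 /55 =-21.15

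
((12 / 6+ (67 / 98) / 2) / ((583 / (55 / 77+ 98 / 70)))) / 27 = 629 / 1999690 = 0.00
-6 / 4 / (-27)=1 / 18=0.06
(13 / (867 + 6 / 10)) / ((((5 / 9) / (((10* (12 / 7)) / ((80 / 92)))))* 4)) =897 / 6748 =0.13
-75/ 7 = -10.71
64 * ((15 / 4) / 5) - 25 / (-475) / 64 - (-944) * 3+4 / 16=3502385 / 1216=2880.25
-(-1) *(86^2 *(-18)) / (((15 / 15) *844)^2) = -16641 / 89042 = -0.19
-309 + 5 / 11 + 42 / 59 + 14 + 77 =-140725 / 649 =-216.83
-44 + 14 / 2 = -37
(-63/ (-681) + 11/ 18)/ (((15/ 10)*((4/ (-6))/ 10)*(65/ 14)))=-40250/ 26559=-1.52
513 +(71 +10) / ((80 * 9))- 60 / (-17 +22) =40089 / 80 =501.11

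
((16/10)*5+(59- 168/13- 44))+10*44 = 5851/13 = 450.08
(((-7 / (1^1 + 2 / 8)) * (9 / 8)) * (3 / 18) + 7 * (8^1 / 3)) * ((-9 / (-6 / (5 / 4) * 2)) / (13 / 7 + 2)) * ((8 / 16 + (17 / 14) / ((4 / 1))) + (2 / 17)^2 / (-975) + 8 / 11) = 280856908577 / 42847833600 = 6.55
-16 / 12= -4 / 3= -1.33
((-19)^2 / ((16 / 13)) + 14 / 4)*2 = 4749 / 8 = 593.62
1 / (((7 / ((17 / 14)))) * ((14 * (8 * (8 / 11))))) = 187 / 87808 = 0.00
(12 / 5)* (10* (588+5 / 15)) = 14120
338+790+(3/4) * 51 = 4665/4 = 1166.25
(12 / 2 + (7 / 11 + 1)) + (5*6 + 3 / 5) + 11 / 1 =2708 / 55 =49.24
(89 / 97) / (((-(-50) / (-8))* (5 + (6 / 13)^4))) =-10167716 / 349444925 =-0.03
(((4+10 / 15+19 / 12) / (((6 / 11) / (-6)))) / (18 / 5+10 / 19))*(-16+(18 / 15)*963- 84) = -1969825 / 112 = -17587.72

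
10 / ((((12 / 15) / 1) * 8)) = 1.56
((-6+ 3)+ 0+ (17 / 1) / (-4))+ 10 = 11 / 4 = 2.75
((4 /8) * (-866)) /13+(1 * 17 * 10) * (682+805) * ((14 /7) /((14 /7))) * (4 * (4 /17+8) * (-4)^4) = 27712921167 /13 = 2131763166.69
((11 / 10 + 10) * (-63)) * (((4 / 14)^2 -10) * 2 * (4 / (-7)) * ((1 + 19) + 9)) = -56319624 / 245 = -229876.02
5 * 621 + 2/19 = 3105.11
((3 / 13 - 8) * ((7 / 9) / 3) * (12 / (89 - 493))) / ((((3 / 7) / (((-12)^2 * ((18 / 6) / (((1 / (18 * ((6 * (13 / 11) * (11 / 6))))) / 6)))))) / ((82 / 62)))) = 3471552 / 31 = 111985.55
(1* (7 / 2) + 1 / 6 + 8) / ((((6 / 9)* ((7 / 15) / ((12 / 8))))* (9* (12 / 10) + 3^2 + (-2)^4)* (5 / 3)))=675 / 716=0.94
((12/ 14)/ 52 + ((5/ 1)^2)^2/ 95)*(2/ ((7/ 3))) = 68421/ 12103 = 5.65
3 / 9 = 1 / 3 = 0.33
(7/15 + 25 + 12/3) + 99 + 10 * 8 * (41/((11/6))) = 316397/165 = 1917.56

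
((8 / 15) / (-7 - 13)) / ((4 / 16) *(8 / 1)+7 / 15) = -2 / 185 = -0.01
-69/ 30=-23/ 10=-2.30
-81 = -81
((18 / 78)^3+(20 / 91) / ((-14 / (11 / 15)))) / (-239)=-251 / 77187201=-0.00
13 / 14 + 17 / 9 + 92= 11947 / 126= 94.82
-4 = -4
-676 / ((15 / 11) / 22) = -163592 / 15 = -10906.13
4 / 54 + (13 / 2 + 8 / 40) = 1829 / 270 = 6.77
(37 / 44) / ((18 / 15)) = 185 / 264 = 0.70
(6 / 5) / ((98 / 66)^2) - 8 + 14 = 6.54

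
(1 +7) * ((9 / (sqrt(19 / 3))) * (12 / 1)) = 864 * sqrt(57) / 19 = 343.32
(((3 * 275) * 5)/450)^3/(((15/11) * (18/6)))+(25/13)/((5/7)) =4826365/25272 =190.98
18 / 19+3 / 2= 93 / 38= 2.45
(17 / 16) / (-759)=-17 / 12144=-0.00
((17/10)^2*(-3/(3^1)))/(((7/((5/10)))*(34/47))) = -799/2800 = -0.29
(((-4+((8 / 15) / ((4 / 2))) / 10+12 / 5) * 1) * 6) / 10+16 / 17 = -6 / 2125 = -0.00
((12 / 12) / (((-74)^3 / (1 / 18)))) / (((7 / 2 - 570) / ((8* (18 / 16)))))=1 / 459118792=0.00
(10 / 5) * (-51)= -102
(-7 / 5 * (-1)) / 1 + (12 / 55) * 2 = 101 / 55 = 1.84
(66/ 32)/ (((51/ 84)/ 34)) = 231/ 2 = 115.50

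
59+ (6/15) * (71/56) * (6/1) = 4343/70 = 62.04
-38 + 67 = 29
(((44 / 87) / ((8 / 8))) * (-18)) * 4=-36.41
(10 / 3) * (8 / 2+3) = 70 / 3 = 23.33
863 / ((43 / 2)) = 1726 / 43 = 40.14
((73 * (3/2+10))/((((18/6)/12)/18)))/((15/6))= 120888/5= 24177.60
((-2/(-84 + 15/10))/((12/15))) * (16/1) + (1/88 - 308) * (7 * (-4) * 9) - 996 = 5056763/66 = 76617.62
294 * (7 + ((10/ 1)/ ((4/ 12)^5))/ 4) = 180663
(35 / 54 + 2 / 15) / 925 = 211 / 249750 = 0.00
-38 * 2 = -76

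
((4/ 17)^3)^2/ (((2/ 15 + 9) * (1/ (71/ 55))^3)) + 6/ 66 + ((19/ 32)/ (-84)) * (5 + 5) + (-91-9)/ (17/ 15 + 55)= -109653932192665158593/ 62260631897872900800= -1.76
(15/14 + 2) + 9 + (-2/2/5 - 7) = 341/70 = 4.87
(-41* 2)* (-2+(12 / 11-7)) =648.55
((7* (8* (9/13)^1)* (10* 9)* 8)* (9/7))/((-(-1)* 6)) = 77760/13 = 5981.54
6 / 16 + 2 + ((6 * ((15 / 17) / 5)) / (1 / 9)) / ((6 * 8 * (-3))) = 157 / 68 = 2.31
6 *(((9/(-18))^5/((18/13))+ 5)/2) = 2867/192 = 14.93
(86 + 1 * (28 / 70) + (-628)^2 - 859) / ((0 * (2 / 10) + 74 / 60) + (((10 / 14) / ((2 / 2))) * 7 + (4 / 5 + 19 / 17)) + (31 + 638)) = 200741814 / 345347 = 581.28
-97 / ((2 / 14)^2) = -4753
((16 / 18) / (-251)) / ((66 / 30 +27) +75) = -40 / 1176939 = -0.00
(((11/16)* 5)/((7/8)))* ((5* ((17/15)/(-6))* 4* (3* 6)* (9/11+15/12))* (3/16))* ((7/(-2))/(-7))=-3315/64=-51.80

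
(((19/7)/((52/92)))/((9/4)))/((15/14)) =3496/1755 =1.99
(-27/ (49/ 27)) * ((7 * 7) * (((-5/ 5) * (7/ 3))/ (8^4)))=1701/ 4096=0.42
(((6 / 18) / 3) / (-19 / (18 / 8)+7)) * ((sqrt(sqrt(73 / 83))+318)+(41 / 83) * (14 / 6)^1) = -6113 / 249 - 73^(1 / 4) * 83^(3 / 4) / 1079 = -24.62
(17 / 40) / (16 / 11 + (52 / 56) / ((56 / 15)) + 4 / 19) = 348194 / 1567935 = 0.22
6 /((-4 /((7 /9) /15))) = -7 /90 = -0.08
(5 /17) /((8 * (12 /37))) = 185 /1632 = 0.11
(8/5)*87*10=1392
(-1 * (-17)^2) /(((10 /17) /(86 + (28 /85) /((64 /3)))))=-33807509 /800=-42259.39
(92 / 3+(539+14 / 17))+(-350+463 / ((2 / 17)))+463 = 471137 / 102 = 4618.99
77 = 77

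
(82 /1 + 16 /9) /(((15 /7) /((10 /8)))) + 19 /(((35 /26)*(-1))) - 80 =-85511 /1890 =-45.24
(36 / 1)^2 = 1296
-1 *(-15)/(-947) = -15/947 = -0.02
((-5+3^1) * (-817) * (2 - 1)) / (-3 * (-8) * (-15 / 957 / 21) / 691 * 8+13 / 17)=42861537334 / 20053599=2137.35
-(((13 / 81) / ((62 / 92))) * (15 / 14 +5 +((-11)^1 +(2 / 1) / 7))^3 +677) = -2250214409 / 3445092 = -653.17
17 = 17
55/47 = 1.17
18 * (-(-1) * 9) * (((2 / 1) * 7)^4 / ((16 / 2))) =777924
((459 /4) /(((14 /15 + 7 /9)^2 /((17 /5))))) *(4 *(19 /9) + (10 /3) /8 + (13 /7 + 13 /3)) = 1331855055 /664048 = 2005.66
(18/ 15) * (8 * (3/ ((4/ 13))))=468/ 5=93.60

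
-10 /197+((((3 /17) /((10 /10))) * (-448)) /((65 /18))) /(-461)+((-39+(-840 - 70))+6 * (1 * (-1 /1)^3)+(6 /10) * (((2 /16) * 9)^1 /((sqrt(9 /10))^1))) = -95837237901 /100352785+9 * sqrt(10) /40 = -954.29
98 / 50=49 / 25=1.96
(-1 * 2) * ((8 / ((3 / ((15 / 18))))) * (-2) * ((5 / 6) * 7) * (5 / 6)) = 43.21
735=735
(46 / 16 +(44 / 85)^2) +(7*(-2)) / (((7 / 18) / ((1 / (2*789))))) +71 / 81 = 4921175489 / 1231313400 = 4.00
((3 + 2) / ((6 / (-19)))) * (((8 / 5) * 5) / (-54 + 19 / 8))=3040 / 1239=2.45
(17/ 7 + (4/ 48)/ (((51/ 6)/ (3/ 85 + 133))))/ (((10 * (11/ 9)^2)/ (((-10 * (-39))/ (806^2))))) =9175113/ 61161480380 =0.00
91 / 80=1.14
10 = 10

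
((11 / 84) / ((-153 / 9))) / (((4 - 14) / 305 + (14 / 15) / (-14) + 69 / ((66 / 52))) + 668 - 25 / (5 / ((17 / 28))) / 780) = -1919060 / 179935897333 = -0.00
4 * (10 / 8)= 5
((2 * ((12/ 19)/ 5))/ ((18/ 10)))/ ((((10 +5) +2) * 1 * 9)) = 8/ 8721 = 0.00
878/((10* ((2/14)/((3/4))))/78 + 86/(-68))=-24448788/34537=-707.90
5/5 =1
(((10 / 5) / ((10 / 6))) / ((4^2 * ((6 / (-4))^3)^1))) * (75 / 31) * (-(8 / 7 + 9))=355 / 651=0.55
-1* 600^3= -216000000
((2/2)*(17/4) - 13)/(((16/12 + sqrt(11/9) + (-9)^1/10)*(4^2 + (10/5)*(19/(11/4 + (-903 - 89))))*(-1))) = -771615/3360112 + 296775*sqrt(11)/1680056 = 0.36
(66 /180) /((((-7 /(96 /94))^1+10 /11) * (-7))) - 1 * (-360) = 39552368 /109865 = 360.01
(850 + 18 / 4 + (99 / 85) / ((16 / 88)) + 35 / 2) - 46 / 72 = 877.77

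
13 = 13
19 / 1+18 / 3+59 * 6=379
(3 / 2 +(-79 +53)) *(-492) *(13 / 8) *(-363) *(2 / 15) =-9480471 / 10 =-948047.10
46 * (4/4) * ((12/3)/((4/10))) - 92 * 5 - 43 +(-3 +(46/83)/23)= -3816/83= -45.98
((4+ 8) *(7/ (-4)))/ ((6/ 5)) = -35/ 2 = -17.50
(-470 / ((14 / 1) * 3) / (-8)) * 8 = 235 / 21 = 11.19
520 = 520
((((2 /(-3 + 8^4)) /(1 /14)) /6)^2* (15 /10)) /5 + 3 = 753869303 /251289735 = 3.00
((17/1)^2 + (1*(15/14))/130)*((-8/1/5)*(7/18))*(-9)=105199/65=1618.45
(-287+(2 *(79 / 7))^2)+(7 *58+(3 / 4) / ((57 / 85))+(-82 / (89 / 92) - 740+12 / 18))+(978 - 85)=694514623 / 994308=698.49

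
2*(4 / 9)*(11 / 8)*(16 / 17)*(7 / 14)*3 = 88 / 51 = 1.73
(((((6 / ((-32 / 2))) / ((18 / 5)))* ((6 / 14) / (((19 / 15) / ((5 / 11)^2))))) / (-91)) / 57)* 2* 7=625 / 31799768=0.00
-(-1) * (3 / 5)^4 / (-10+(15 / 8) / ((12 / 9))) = -2592 / 171875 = -0.02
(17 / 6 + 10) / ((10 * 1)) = 77 / 60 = 1.28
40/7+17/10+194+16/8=14239/70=203.41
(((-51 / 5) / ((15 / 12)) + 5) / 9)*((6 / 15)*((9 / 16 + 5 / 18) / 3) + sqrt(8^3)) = -1264*sqrt(2) / 225-9559 / 243000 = -7.98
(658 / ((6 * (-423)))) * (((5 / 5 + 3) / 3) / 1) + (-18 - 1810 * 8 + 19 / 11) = -12916487 / 891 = -14496.62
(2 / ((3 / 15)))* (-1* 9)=-90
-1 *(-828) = 828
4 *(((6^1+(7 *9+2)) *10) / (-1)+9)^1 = -2804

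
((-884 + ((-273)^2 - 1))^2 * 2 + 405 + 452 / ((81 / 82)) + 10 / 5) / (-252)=-878597145263 / 20412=-43043168.00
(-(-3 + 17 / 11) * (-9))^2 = 20736 / 121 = 171.37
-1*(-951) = 951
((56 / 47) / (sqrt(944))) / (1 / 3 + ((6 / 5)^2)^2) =26250 * sqrt(59) / 12514549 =0.02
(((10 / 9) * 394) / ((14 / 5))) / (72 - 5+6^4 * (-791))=-9850 / 64579347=-0.00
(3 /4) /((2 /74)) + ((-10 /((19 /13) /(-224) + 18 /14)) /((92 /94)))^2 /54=917407359317 /31709688300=28.93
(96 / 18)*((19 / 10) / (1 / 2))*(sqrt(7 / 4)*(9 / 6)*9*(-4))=-2736*sqrt(7) / 5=-1447.76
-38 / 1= -38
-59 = -59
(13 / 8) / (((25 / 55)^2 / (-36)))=-14157 / 50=-283.14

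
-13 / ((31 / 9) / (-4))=468 / 31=15.10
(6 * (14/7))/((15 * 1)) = 4/5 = 0.80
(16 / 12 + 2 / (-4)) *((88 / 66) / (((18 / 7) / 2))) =70 / 81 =0.86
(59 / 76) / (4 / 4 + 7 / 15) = 885 / 1672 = 0.53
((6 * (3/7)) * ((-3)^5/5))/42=-729/245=-2.98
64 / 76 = 16 / 19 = 0.84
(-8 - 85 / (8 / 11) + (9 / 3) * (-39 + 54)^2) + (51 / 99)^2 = 550.39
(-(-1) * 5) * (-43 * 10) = -2150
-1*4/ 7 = -0.57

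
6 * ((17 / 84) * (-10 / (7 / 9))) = -765 / 49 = -15.61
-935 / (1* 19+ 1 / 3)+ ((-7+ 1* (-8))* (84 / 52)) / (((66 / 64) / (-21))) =3691365 / 8294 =445.06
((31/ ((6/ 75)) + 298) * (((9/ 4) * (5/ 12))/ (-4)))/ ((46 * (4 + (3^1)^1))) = -20565/ 41216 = -0.50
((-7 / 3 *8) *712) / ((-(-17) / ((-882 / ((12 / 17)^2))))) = 4151672 / 3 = 1383890.67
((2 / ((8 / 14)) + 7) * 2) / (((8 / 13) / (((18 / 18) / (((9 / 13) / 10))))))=5915 / 12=492.92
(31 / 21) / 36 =31 / 756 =0.04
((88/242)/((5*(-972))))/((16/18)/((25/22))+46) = -5/3126222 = -0.00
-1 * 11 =-11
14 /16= 7 /8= 0.88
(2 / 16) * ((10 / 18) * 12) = 5 / 6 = 0.83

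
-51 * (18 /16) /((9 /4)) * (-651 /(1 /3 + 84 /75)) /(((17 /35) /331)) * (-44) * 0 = 0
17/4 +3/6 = 19/4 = 4.75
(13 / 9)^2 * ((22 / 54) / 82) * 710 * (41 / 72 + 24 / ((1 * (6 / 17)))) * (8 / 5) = 651629693 / 807003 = 807.47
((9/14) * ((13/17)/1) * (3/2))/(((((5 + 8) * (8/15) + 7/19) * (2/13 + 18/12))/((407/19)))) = 27857115/21296954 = 1.31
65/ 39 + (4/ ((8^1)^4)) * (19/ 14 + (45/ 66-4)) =393787/ 236544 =1.66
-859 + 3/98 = -84179/98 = -858.97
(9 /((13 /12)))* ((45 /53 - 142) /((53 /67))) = -54132516 /36517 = -1482.39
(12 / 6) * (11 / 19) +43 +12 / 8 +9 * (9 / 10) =5107 / 95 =53.76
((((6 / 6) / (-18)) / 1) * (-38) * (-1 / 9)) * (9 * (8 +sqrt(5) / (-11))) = -152 / 9 +19 * sqrt(5) / 99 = -16.46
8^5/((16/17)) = 34816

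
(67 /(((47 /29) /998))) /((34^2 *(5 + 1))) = 969557 /162996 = 5.95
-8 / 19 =-0.42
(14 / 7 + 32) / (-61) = -34 / 61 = -0.56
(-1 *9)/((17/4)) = -36/17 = -2.12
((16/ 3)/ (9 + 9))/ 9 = 8/ 243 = 0.03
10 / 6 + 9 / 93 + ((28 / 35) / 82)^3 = 1412881244 / 801206625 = 1.76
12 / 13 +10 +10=272 / 13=20.92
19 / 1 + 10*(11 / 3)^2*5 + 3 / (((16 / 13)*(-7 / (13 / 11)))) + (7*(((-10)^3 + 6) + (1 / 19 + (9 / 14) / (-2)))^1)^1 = -1320717701 / 210672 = -6269.07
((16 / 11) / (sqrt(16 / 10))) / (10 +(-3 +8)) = 4 * sqrt(10) / 165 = 0.08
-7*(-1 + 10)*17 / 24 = -357 / 8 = -44.62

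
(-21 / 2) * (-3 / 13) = 63 / 26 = 2.42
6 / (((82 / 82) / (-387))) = -2322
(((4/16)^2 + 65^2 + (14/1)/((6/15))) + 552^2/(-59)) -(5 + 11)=-868869/944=-920.41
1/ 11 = 0.09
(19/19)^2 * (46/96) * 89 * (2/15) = 2047/360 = 5.69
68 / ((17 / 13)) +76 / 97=5120 / 97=52.78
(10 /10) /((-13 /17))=-1.31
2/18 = 1/9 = 0.11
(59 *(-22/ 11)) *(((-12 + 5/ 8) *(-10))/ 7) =-3835/ 2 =-1917.50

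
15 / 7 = 2.14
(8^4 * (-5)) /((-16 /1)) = 1280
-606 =-606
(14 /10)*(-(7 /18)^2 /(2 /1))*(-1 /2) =0.05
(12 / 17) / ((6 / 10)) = 20 / 17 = 1.18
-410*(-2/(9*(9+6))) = 6.07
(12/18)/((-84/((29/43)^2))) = -841/232974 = -0.00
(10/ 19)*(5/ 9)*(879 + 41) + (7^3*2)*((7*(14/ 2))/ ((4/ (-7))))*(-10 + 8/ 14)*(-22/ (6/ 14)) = -4868504918/ 171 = -28470788.99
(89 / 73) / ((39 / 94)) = 8366 / 2847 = 2.94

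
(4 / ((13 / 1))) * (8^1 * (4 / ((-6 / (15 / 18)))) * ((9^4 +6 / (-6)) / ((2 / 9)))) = -524800 / 13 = -40369.23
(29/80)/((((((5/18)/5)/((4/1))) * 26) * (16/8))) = 261/520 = 0.50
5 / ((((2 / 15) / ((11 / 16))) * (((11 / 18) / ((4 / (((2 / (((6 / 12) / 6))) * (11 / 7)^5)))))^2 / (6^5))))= 46333002717225 / 285311670611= 162.39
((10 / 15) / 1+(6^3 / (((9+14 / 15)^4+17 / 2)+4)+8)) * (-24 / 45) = -205828040816 / 44416549215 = -4.63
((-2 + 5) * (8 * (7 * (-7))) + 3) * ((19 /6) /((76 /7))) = -2737 /8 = -342.12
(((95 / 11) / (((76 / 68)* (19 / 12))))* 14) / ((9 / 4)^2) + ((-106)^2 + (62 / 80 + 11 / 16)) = 5079132871 / 451440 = 11250.96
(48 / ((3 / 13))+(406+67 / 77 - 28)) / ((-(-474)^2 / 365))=-1832665 / 1922228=-0.95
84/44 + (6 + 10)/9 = 365/99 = 3.69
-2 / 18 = -1 / 9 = -0.11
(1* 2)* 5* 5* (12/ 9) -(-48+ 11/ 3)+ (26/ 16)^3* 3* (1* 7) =102969/ 512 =201.11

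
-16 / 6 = -8 / 3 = -2.67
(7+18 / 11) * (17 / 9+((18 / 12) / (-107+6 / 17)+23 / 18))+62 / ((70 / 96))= 33580697 / 299145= 112.26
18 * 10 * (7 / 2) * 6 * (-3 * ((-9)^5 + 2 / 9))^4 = 11167133925719579603577740 / 3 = 3722377975239859867859247.00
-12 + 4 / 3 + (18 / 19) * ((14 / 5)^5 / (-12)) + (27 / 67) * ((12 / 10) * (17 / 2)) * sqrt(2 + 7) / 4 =-1010648869 / 47737500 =-21.17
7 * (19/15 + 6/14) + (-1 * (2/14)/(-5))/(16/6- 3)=1237/105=11.78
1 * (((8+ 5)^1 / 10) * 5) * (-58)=-377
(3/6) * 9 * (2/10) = 9/10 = 0.90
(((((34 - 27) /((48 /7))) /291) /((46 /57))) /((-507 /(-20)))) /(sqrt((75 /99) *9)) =931 *sqrt(33) /81440424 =0.00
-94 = -94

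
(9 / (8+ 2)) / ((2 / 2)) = 9 / 10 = 0.90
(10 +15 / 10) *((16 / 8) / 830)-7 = -5787 / 830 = -6.97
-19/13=-1.46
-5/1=-5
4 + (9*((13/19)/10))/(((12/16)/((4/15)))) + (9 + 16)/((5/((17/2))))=44383/950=46.72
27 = 27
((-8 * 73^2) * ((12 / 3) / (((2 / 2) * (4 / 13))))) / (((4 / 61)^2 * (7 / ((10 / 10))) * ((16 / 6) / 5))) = -34524069.24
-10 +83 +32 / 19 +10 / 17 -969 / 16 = 76021 / 5168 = 14.71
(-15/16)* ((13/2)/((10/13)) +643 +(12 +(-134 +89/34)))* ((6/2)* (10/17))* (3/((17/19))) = -464016195/157216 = -2951.46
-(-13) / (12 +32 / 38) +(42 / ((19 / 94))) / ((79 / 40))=38903227 / 366244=106.22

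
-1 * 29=-29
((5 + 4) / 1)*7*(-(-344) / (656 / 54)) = 73143 / 41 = 1783.98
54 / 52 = 27 / 26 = 1.04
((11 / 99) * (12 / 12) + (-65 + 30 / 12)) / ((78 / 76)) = -21337 / 351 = -60.79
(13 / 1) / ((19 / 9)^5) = 767637 / 2476099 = 0.31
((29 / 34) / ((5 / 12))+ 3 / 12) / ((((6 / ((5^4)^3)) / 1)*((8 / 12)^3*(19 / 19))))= 343212890625 / 1088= 315453024.47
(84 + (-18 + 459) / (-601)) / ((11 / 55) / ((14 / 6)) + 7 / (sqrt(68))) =-357307020 / 35707213 + 858237450 * sqrt(17) / 35707213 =89.09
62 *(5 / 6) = 155 / 3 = 51.67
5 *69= 345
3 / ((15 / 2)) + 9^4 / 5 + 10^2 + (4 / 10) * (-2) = 7059 / 5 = 1411.80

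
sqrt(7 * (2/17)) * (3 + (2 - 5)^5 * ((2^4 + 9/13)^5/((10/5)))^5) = -6267576157851639299859453478578303434485524965854794766831323 * sqrt(238)/3838687048087548266320722392992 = -25188678947800057845828960000000.00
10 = 10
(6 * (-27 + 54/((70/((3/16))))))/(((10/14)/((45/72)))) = -45117/320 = -140.99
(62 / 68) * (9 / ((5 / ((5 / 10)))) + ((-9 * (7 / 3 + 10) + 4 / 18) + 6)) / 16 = -289819 / 48960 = -5.92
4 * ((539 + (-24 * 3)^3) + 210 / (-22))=-16399616 / 11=-1490874.18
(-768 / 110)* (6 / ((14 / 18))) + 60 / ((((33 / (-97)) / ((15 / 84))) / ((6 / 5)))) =-35286 / 385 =-91.65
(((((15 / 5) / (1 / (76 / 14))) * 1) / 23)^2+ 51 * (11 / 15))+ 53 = 11781272 / 129605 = 90.90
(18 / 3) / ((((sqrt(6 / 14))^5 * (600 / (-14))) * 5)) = -343 * sqrt(21) / 6750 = -0.23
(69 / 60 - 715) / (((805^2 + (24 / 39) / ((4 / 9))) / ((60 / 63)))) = -61867 / 58970401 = -0.00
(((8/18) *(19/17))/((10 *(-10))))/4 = -19/15300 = -0.00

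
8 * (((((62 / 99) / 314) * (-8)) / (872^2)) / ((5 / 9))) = -31 / 102592435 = -0.00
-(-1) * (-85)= -85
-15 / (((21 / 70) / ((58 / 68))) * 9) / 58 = -25 / 306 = -0.08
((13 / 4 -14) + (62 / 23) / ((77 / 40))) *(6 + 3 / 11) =-198699 / 3388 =-58.65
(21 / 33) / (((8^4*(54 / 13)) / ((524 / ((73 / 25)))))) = 298025 / 44402688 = 0.01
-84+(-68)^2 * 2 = 9164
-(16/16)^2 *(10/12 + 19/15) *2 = -21/5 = -4.20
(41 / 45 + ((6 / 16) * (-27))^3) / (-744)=23893853 / 17141760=1.39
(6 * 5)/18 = 5/3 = 1.67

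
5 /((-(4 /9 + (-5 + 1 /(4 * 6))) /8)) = 576 /65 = 8.86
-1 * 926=-926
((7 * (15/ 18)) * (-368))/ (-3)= 6440/ 9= 715.56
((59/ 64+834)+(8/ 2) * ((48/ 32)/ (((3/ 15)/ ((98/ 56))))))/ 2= 56795/ 128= 443.71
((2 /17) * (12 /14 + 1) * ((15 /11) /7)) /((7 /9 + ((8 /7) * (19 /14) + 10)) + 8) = 702 /335291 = 0.00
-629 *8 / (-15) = 335.47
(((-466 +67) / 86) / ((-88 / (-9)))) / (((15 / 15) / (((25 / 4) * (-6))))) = 269325 / 15136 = 17.79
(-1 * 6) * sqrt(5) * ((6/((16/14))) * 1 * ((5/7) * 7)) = -315 * sqrt(5)/2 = -352.18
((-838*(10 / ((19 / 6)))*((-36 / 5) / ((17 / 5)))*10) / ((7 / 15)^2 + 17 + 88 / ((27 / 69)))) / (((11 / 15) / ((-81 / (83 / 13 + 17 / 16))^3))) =-48692868328861286400000 / 119891246864059363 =-406141.98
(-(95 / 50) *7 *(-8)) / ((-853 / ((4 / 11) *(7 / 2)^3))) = -91238 / 46915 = -1.94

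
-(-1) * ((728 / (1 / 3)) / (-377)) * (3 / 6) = -84 / 29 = -2.90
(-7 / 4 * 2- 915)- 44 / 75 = -137863 / 150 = -919.09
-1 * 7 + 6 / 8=-6.25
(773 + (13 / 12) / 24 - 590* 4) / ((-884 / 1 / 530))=121116395 / 127296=951.45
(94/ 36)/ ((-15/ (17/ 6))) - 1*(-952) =1541441/ 1620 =951.51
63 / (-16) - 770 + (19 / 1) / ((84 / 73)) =-254495 / 336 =-757.43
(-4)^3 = -64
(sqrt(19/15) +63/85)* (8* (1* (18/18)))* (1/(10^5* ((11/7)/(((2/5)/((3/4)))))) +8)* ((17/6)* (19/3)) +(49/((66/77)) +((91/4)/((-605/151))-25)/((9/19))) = 31898706363/37812500 +5329502261* sqrt(285)/69609375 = 2136.13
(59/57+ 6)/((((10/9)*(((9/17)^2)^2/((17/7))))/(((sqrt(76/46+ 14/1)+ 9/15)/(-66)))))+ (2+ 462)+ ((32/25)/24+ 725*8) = 80146609607/12798324 - 569362657*sqrt(230)/735903630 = 6250.54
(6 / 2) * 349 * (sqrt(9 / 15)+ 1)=1047 * sqrt(15) / 5+ 1047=1858.00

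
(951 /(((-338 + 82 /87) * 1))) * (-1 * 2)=82737 /14662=5.64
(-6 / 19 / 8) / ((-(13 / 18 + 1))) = 27 / 1178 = 0.02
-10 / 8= -5 / 4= -1.25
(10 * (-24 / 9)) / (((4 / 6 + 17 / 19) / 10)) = -170.79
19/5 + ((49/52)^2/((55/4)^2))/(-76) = 3.80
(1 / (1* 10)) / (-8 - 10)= -1 / 180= -0.01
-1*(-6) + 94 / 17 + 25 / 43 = 12.11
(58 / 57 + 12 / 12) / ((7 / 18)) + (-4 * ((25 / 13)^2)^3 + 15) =-116922830335 / 641965597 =-182.13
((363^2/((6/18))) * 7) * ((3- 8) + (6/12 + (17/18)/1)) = -9838752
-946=-946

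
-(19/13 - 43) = 540/13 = 41.54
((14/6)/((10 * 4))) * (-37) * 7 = -1813/120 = -15.11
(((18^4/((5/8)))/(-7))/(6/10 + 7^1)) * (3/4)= -314928/133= -2367.88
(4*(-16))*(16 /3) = -1024 /3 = -341.33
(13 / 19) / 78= 1 / 114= 0.01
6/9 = 2/3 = 0.67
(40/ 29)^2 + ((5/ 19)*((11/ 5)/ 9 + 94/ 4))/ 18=11646817/ 5177196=2.25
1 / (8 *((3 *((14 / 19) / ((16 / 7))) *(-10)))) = -19 / 1470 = -0.01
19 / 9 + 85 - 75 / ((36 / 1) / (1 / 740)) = 464113 / 5328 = 87.11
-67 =-67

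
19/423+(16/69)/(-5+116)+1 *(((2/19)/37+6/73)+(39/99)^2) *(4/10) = 43224517069/302065943355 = 0.14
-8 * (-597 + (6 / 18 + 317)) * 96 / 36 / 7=53696 / 63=852.32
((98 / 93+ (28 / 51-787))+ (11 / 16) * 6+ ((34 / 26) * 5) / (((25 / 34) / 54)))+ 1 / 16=-494957513 / 1644240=-301.03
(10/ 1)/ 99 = 0.10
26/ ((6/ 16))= 208/ 3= 69.33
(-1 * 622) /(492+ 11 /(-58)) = -36076 /28525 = -1.26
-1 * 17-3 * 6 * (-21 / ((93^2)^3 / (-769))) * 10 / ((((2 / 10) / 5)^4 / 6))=-219897438193 / 7987533129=-27.53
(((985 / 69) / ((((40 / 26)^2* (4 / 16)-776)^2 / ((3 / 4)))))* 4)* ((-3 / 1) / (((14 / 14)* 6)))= -28132585 / 789936377056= -0.00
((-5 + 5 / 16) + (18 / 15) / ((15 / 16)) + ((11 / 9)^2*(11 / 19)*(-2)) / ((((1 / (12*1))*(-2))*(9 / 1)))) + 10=14304629 / 1846800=7.75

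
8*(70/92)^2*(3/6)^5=1225/8464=0.14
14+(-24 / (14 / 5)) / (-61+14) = 4666 / 329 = 14.18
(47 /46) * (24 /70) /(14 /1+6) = 0.02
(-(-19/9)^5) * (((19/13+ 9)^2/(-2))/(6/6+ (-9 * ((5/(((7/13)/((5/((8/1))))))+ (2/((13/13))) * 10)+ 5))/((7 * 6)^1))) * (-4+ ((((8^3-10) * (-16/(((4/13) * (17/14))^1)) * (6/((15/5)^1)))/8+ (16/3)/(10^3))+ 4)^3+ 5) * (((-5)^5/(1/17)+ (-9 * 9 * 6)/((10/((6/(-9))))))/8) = 82717198290745996409016731086569547072/196415346658095703125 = 421134090070535839.36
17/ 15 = 1.13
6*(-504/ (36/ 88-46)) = 66528/ 1003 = 66.33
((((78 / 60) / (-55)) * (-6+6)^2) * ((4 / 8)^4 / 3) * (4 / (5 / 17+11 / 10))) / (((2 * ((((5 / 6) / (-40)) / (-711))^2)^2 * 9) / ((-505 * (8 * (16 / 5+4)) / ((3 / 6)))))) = 0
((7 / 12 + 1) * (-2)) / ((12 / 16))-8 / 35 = -1402 / 315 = -4.45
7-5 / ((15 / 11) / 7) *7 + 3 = -509 / 3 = -169.67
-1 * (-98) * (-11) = -1078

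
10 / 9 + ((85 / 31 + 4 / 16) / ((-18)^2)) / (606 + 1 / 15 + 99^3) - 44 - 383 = -83063413968449 / 195035409792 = -425.89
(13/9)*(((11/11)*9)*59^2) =45253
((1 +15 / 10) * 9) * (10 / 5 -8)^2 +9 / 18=1621 / 2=810.50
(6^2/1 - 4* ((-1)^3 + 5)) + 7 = 27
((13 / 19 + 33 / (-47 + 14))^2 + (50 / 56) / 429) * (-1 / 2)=-441457 / 8672664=-0.05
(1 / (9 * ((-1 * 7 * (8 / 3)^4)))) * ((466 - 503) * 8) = 333 / 3584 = 0.09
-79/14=-5.64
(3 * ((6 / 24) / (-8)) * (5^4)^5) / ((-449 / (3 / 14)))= 858306884765625 / 201152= 4266956752.93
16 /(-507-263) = -8 /385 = -0.02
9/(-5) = -9/5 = -1.80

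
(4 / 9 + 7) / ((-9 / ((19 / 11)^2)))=-24187 / 9801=-2.47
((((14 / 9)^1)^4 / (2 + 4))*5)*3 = 96040 / 6561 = 14.64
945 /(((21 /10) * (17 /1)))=26.47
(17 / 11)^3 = 4913 / 1331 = 3.69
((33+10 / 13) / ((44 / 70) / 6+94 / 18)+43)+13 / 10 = 2761613 / 54535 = 50.64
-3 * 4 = -12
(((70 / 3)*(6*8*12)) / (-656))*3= -2520 / 41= -61.46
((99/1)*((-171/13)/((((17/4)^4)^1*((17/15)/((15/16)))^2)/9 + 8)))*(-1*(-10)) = -77132756250/361173397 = -213.56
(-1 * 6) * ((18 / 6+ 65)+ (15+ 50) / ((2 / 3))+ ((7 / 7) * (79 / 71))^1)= -70977 / 71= -999.68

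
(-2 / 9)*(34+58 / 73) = -5080 / 657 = -7.73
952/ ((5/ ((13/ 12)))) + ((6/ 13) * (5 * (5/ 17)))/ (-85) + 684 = 50170528/ 56355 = 890.26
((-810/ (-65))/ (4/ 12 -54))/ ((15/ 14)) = -324/ 1495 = -0.22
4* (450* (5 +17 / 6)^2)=110450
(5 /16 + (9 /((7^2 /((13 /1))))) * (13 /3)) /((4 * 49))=8357 /153664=0.05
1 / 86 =0.01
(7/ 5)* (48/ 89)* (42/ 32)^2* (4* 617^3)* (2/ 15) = 725090343831/ 4450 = 162941650.30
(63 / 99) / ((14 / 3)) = 3 / 22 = 0.14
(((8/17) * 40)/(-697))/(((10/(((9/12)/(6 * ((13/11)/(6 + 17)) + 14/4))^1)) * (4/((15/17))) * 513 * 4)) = -1265/22125199287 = -0.00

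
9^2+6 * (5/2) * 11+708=954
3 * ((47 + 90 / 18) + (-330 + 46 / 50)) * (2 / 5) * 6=-249372 / 125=-1994.98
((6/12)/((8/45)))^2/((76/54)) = 54675/9728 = 5.62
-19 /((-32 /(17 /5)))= 2.02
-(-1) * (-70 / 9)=-70 / 9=-7.78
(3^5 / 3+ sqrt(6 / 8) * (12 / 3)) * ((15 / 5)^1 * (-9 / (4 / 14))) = -15309 / 2 - 189 * sqrt(3) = -7981.86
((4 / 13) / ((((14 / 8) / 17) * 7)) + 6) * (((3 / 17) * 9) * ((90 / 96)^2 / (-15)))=-829035 / 1386112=-0.60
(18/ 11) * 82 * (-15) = -2012.73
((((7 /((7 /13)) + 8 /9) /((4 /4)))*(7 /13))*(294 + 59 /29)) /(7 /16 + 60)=120190000 /3281031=36.63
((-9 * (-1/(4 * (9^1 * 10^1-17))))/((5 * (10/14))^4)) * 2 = 21609/57031250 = 0.00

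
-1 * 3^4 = -81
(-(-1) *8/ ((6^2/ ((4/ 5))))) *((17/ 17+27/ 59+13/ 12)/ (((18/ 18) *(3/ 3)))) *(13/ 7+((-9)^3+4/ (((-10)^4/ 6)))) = -1635157103/ 4978125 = -328.47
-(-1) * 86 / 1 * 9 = 774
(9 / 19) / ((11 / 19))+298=3287 / 11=298.82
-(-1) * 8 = 8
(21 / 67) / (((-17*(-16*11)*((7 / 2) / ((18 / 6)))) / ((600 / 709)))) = 675 / 8883061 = 0.00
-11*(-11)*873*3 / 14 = 316899 / 14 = 22635.64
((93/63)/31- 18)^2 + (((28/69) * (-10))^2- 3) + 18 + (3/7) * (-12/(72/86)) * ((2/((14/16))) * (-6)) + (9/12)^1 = 409422203/933156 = 438.75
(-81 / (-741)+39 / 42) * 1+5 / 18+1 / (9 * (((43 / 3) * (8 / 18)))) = 3568039 / 2676492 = 1.33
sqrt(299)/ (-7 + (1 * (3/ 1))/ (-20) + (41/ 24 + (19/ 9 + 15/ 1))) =360 * sqrt(299)/ 4201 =1.48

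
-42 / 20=-21 / 10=-2.10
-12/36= -1/3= -0.33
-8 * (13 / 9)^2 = -1352 / 81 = -16.69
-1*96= -96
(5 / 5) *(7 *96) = 672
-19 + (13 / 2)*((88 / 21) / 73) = -28555 / 1533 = -18.63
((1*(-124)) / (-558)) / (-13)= -2 / 117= -0.02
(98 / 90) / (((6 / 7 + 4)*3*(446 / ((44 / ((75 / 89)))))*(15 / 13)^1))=4365361 / 575758125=0.01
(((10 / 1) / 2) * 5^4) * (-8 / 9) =-25000 / 9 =-2777.78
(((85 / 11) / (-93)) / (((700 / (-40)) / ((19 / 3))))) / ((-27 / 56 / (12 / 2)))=-10336 / 27621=-0.37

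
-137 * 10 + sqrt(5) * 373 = -1370 + 373 * sqrt(5) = -535.95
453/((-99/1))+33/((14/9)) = 7687/462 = 16.64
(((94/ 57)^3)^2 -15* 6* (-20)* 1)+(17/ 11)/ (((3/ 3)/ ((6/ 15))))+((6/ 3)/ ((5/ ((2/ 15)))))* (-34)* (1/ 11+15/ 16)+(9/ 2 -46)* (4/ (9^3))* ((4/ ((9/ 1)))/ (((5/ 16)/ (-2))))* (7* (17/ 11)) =309974117775434341/ 169767413882550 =1825.88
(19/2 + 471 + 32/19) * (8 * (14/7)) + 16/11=1612728/209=7716.40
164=164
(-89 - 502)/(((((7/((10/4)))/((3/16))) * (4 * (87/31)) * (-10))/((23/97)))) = 421383/5040896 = 0.08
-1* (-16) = 16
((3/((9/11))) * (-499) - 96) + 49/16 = -92285/48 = -1922.60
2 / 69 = 0.03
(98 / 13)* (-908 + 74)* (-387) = 31630284 / 13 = 2433098.77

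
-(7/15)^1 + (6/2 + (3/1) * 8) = 26.53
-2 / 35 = -0.06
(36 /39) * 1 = 12 /13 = 0.92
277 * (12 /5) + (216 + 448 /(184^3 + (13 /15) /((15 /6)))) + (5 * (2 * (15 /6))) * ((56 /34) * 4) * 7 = 40383074830484 /19856545105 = 2033.74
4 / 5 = 0.80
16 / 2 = 8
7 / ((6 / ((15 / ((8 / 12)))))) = 105 / 4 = 26.25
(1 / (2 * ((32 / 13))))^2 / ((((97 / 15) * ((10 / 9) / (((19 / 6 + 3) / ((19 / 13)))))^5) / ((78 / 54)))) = 4581845679288842757 / 629621661368320000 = 7.28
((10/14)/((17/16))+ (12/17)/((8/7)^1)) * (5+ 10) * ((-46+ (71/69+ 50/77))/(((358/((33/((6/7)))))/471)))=-170249230785/3919384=-43437.75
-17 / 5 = -3.40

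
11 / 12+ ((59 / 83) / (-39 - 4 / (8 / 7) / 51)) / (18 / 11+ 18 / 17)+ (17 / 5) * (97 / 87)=1893730309 / 402859590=4.70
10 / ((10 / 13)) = 13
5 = 5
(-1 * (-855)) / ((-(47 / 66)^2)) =-3724380 / 2209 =-1686.00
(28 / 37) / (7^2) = 0.02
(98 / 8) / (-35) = -7 / 20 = -0.35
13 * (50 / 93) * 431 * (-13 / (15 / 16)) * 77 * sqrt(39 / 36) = -448688240 * sqrt(39) / 837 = -3347738.54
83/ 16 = 5.19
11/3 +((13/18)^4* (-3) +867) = 869.85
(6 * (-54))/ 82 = -162/ 41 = -3.95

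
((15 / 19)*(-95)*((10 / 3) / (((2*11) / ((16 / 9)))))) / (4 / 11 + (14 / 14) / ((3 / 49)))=-2000 / 1653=-1.21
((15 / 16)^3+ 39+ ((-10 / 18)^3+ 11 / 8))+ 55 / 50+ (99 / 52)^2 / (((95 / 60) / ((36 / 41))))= 86754113316697 / 1965538897920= 44.14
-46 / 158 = -23 / 79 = -0.29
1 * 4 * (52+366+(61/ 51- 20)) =81436/ 51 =1596.78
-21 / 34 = -0.62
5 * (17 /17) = 5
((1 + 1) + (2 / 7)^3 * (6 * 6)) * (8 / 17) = 7792 / 5831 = 1.34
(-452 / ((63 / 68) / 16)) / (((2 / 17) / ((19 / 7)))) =-79421824 / 441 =-180094.84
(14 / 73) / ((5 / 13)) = 182 / 365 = 0.50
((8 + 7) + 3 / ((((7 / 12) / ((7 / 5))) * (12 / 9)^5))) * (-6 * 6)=-192483 / 320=-601.51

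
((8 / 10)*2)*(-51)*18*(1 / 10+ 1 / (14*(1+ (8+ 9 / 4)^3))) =-13143448 / 89425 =-146.98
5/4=1.25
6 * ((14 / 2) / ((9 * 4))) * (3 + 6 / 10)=21 / 5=4.20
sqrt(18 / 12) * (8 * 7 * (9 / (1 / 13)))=3276 * sqrt(6)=8024.53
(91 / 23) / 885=91 / 20355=0.00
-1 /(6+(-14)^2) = -1 /202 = -0.00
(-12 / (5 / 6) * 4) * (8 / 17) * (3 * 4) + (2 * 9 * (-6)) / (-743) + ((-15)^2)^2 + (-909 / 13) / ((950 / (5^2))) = 50298.03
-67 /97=-0.69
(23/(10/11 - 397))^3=-0.00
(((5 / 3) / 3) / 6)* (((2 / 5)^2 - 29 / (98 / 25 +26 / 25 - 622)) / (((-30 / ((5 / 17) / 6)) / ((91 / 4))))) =-0.00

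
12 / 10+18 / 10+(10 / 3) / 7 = 73 / 21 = 3.48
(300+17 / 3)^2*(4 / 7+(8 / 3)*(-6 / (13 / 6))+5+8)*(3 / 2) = 67631501 / 78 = 867070.53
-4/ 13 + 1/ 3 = 1/ 39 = 0.03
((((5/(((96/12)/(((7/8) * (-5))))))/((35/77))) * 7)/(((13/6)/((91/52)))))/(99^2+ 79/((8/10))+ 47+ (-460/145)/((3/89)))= -4923765/1426346272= -0.00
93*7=651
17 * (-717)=-12189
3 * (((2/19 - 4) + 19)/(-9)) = -287/57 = -5.04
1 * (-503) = -503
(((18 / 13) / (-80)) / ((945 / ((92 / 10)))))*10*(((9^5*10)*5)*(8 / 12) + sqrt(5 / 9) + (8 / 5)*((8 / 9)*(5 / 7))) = -1426034086 / 429975 - 23*sqrt(5) / 40950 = -3316.55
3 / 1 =3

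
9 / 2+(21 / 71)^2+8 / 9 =496915 / 90738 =5.48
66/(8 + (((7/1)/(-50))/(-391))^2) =764405000/92655153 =8.25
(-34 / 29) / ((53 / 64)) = -1.42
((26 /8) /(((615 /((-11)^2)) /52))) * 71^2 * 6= 206166818 /205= 1005691.80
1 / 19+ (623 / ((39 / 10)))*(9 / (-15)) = -23661 / 247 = -95.79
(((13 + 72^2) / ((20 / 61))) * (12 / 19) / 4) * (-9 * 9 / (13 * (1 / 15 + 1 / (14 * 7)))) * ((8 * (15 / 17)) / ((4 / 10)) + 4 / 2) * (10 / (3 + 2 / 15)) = -283670314637850 / 22300889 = -12720134.82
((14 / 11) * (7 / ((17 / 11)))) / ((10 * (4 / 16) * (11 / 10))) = 392 / 187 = 2.10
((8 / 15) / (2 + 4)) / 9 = 4 / 405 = 0.01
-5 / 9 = -0.56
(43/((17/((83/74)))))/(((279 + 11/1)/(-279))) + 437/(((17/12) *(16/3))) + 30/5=11146857/182410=61.11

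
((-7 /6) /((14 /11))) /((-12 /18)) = 11 /8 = 1.38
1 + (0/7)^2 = 1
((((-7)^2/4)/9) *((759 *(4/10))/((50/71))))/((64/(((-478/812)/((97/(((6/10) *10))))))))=-30052099/90016000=-0.33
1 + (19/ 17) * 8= 9.94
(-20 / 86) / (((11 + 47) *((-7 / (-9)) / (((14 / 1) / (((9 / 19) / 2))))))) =-380 / 1247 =-0.30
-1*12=-12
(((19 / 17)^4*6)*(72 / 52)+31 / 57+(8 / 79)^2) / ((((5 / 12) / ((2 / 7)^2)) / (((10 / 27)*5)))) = 119335009332640 / 24333726671163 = 4.90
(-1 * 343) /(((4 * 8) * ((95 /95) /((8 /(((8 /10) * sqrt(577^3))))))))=-1715 * sqrt(577) /5326864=-0.01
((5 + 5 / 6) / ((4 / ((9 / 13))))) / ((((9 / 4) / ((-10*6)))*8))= -175 / 52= -3.37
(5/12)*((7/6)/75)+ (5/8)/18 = 89/2160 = 0.04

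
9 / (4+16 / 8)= 1.50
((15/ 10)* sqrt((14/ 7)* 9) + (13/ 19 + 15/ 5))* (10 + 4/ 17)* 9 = 109620/ 323 + 7047* sqrt(2)/ 17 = 925.61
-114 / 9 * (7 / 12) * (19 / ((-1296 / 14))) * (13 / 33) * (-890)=-102330865 / 192456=-531.71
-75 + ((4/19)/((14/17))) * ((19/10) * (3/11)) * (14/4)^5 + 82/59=-419071/103840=-4.04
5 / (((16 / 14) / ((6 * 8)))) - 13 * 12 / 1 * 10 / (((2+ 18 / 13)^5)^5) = 3202183533234774622390996653854202965498745 / 15248493015410241058780455633828947427328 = 210.00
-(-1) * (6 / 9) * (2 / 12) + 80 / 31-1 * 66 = -17663 / 279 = -63.31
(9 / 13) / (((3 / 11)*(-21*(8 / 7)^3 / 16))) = -539 / 416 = -1.30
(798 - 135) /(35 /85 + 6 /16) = 90168 /107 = 842.69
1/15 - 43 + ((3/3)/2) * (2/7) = -4493/105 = -42.79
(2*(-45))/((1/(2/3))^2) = -40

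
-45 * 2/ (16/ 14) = -315/ 4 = -78.75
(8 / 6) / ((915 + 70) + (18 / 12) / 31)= 248 / 183219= 0.00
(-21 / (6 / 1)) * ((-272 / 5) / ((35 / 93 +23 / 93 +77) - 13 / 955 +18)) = 1.99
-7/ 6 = -1.17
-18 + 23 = 5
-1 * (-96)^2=-9216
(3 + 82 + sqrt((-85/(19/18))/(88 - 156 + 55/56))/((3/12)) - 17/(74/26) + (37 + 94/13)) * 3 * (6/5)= 96 * sqrt(4714185)/13205 + 1067166/2405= 459.51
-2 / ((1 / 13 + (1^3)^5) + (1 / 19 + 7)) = -247 / 1004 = -0.25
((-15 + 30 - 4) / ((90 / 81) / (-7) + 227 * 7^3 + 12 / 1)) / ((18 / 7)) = 49 / 891998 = 0.00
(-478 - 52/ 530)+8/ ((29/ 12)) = -3648744/ 7685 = -474.79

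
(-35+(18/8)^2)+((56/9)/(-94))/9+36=368831/60912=6.06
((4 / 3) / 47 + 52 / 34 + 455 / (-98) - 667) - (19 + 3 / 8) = -92547605 / 134232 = -689.46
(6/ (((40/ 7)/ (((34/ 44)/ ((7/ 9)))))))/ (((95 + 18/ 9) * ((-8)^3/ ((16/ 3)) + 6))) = -51/ 426800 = -0.00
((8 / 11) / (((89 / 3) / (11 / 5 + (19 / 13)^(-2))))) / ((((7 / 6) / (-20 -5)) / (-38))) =990720 / 18601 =53.26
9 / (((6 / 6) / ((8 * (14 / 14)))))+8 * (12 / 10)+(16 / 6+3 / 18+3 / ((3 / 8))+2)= 2833 / 30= 94.43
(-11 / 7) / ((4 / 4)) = -11 / 7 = -1.57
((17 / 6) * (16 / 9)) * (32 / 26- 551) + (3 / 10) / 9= -9719803 / 3510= -2769.17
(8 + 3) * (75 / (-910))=-165 / 182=-0.91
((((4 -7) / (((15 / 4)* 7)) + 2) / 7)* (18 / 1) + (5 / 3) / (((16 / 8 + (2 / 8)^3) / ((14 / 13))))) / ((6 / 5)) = 3537214 / 739557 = 4.78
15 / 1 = 15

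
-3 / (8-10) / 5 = 3 / 10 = 0.30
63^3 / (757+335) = 11907 / 52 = 228.98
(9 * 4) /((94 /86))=1548 /47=32.94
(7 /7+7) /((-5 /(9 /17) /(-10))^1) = 144 /17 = 8.47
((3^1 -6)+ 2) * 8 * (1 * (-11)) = 88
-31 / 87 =-0.36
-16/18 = -8/9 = -0.89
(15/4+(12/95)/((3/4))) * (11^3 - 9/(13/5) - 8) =12771153/2470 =5170.51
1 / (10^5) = 1 / 100000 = 0.00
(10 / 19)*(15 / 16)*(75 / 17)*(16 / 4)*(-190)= -28125 / 17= -1654.41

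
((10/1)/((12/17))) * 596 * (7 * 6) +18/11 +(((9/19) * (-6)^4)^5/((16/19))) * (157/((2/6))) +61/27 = 1887534631848090292742705/38705337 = 48766779419801726.38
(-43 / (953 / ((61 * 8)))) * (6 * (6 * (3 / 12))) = -188856 / 953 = -198.17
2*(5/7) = 10/7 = 1.43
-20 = -20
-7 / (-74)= 7 / 74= 0.09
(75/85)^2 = 225/289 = 0.78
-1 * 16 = -16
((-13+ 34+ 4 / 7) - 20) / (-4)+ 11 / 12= 11 / 21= 0.52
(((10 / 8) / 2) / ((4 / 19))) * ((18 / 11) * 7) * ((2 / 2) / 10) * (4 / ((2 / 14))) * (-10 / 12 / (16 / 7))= -97755 / 2816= -34.71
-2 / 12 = -1 / 6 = -0.17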